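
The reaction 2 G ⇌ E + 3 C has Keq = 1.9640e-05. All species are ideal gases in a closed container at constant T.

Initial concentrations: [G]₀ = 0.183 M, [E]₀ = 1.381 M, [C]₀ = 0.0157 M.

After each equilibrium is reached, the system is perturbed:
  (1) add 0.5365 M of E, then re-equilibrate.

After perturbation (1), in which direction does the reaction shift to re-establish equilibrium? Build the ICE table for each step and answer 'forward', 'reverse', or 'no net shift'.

Direction: reverse

Q₀ = 1.5958e-04 vs Keq = 1.9640e-05 ⇒ Q>K, reverse
Step 1:
                   G          E          C
  I            0.183      1.381     0.0157
  C          0.00516   -0.00258   -0.00774
  E           0.1882      1.378    0.00796
  solve Keq expr → x = -0.00258; check Q = 1.9640e-05
Then add 0.5365 M of E.
Step 2:
                   G          E          C
  I           0.1882      1.915    0.00796
  C       5.4146e-04 -2.7073e-04 -8.1219e-04
  E           0.1887      1.915   0.007148
  solve Keq expr → x = -2.7073e-04; check Q = 1.9640e-05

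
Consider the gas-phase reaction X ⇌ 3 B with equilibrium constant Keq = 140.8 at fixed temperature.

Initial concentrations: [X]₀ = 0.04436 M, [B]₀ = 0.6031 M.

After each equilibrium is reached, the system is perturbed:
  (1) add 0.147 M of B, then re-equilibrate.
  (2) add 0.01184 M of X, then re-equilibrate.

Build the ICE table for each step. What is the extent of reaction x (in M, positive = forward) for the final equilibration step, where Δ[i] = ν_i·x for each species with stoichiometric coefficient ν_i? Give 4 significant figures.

Q₀ = 4.945 vs Keq = 140.8 ⇒ Q<K, forward
Step 1:
                    X           B
  I           0.04436      0.6031
  C          -0.04162      0.1249
  E           0.00274       0.728
  solve Keq expr → x = 0.04162; check Q = 140.8
Then add 0.147 M of B.
Step 2:
                    X           B
  I           0.00274       0.875
  C          0.001924   -0.005772
  E          0.004664      0.8692
  solve Keq expr → x = -0.001924; check Q = 140.8
Then add 0.01184 M of X.
Step 3:
                    X           B
  I            0.0165      0.8692
  C          -0.01127     0.03382
  E           0.00523       0.903
  solve Keq expr → x = 0.01127; check Q = 140.8

x = 0.01127 M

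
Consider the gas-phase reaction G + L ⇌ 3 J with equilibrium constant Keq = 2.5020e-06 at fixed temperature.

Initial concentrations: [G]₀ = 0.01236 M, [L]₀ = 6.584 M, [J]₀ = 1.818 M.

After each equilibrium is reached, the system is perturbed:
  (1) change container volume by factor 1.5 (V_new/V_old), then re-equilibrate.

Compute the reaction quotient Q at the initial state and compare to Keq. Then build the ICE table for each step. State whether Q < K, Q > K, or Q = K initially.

Q₀ = 73.84; Q > K (proceeds reverse)

Q₀ = 73.84 vs Keq = 2.5020e-06 ⇒ Q>K, reverse
Step 1:
                  G         L         J
  I         0.01236     6.584     1.818
  C          0.5986    0.5986    -1.796
  E           0.611     7.183   0.02223
  solve Keq expr → x = -0.5986; check Q = 2.5020e-06
Then change container volume by factor 1.5 (V_new/V_old).
Step 2:
                  G         L         J
  I          0.4073     4.788   0.01482
  C       -7.1118e-04 -7.1118e-04  0.002134
  E          0.4066     4.788   0.01695
  solve Keq expr → x = 7.1118e-04; check Q = 2.5020e-06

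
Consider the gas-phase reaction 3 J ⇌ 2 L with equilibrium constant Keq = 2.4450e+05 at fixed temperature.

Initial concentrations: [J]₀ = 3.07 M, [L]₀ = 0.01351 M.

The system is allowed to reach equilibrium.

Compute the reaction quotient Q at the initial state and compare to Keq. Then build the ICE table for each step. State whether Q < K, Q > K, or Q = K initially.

Q₀ = 6.3081e-06 vs Keq = 2.4450e+05 ⇒ Q<K, forward
Step 1:
                   J          L
  I             3.07    0.01351
  C           -3.044       2.03
  E          0.02575      2.043
  solve Keq expr → x = 1.015; check Q = 2.4450e+05

Q₀ = 6.3081e-06; Q < K (proceeds forward)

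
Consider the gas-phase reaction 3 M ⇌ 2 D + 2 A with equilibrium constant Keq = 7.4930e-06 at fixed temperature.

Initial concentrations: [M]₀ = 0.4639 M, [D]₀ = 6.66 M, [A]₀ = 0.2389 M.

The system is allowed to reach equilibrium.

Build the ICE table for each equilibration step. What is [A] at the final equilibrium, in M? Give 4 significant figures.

[A]_eq = 3.1756e-04 M

Q₀ = 25.36 vs Keq = 7.4930e-06 ⇒ Q>K, reverse
Step 1:
                    M           D           A
  Initial      0.4639        6.66      0.2389
  Change       0.3579     -0.2386     -0.2386
  Equil        0.8218       6.421  3.1756e-04
  solve Keq expr → x = -0.1193; check Q = 7.4930e-06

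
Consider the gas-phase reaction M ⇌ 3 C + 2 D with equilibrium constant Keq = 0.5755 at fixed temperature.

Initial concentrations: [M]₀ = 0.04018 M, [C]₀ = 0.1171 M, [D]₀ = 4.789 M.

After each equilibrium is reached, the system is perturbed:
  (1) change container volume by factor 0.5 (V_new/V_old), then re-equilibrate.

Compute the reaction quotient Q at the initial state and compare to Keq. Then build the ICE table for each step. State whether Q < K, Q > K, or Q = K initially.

Q₀ = 0.9165; Q > K (proceeds reverse)

Q₀ = 0.9165 vs Keq = 0.5755 ⇒ Q>K, reverse
Step 1:
                   M          C          D
  I          0.04018     0.1171      4.789
  C         0.004391   -0.01317  -0.008781
  E          0.04457     0.1039       4.78
  solve Keq expr → x = -0.004391; check Q = 0.5755
Then change container volume by factor 0.5 (V_new/V_old).
Step 2:
                   M          C          D
  I          0.08914     0.2079       9.56
  C          0.03816    -0.1145   -0.07631
  E           0.1273    0.09339      9.484
  solve Keq expr → x = -0.03816; check Q = 0.5755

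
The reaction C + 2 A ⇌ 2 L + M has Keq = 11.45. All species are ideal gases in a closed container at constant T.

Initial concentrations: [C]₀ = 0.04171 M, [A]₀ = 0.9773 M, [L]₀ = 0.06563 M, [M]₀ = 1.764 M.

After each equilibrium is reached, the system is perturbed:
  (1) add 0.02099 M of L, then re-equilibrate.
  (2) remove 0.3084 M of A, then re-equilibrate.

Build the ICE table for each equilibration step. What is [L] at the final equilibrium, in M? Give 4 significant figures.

[L]_eq = 0.1506 M

Q₀ = 0.1907 vs Keq = 11.45 ⇒ Q<K, forward
Step 1:
                   C          A          L          M
  init       0.04171     0.9773    0.06563      1.764
  Δ         -0.03784   -0.07569    0.07569    0.03784
  eq        0.003866     0.9016     0.1413      1.802
  solve Keq expr → x = 0.03784; check Q = 11.45
Then add 0.02099 M of L.
Step 2:
                   C          A          L          M
  init      0.003866     0.9016     0.1623      1.802
  Δ         0.001073   0.002146  -0.002146  -0.001073
  eq        0.004939     0.9038     0.1602      1.801
  solve Keq expr → x = -0.001073; check Q = 11.45
Then remove 0.3084 M of A.
Step 3:
                   C          A          L          M
  init      0.004939     0.5954     0.1602      1.801
  Δ         0.004782   0.009564  -0.009564  -0.004782
  eq        0.009721     0.6049     0.1506      1.796
  solve Keq expr → x = -0.004782; check Q = 11.45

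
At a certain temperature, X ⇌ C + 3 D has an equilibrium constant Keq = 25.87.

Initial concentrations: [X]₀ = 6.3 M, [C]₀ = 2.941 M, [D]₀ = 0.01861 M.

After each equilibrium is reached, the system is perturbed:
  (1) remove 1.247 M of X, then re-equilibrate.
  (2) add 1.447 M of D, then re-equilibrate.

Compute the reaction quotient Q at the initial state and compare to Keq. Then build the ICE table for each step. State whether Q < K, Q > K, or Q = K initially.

Q₀ = 3.0088e-06; Q < K (proceeds forward)

Q₀ = 3.0088e-06 vs Keq = 25.87 ⇒ Q<K, forward
Step 1:
                  X         C         D
  I             6.3     2.941   0.01861
  C          -1.071     1.071     3.212
  E           5.229     4.012     3.231
  solve Keq expr → x = 1.071; check Q = 25.87
Then remove 1.247 M of X.
Step 2:
                  X         C         D
  I           3.982     4.012     3.231
  C         0.08023  -0.08023   -0.2407
  E           4.063     3.931      2.99
  solve Keq expr → x = -0.08023; check Q = 25.87
Then add 1.447 M of D.
Step 3:
                  X         C         D
  I           4.063     3.931     4.437
  C          0.4112   -0.4112    -1.234
  E           4.474      3.52     3.204
  solve Keq expr → x = -0.4112; check Q = 25.87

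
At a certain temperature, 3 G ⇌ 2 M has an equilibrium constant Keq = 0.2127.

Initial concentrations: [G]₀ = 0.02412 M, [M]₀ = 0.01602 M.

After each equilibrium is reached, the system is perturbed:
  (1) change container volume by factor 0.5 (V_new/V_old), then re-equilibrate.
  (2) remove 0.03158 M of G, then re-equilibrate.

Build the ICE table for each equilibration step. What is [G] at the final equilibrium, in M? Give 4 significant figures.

Q₀ = 18.29 vs Keq = 0.2127 ⇒ Q>K, reverse
Step 1:
                  G         M
  init      0.02412   0.01602
  Δ         0.01804  -0.01203
  eq        0.04216  0.003993
  solve Keq expr → x = -0.006014; check Q = 0.2127
Then change container volume by factor 0.5 (V_new/V_old).
Step 2:
                  G         M
  init      0.08432  0.007985
  Δ       -0.003823  0.002548
  eq         0.0805   0.01053
  solve Keq expr → x = 0.001274; check Q = 0.2127
Then remove 0.03158 M of G.
Step 3:
                  G         M
  init      0.04892   0.01053
  Δ        0.006721 -0.004481
  eq        0.05564  0.006053
  solve Keq expr → x = -0.00224; check Q = 0.2127

[G]_eq = 0.05564 M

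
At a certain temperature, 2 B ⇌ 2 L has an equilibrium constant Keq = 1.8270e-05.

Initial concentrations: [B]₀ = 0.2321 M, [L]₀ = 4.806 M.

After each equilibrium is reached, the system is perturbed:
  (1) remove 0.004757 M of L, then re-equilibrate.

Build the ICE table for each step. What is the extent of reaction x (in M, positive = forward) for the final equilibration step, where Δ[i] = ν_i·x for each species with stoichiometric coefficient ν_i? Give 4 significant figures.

Q₀ = 428.8 vs Keq = 1.8270e-05 ⇒ Q>K, reverse
Step 1:
                  B         L
  Initial    0.2321     4.806
  Change      4.785    -4.785
  Equil       5.017   0.02144
  solve Keq expr → x = -2.392; check Q = 1.8270e-05
Then remove 0.004757 M of L.
Step 2:
                  B         L
  Initial     5.017   0.01669
  Change  -0.004737  0.004737
  Equil       5.012   0.02142
  solve Keq expr → x = 0.002368; check Q = 1.8270e-05

x = 0.002368 M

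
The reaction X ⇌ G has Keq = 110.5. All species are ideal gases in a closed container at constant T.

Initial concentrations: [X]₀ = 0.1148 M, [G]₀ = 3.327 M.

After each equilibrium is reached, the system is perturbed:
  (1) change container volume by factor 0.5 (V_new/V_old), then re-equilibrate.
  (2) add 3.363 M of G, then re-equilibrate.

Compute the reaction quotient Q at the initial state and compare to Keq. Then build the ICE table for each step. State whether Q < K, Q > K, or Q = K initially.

Q₀ = 28.98; Q < K (proceeds forward)

Q₀ = 28.98 vs Keq = 110.5 ⇒ Q<K, forward
Step 1:
                  X         G
  I          0.1148     3.327
  C        -0.08393   0.08393
  E         0.03087     3.411
  solve Keq expr → x = 0.08393; check Q = 110.5
Then change container volume by factor 0.5 (V_new/V_old).
Step 2:
                  X         G
  I         0.06174     6.822
  C               0         0
  E         0.06174     6.822
  solve Keq expr → x = 0; check Q = 110.5
Then add 3.363 M of G.
Step 3:
                  X         G
  I         0.06174     10.18
  C         0.03016  -0.03016
  E          0.0919     10.15
  solve Keq expr → x = -0.03016; check Q = 110.5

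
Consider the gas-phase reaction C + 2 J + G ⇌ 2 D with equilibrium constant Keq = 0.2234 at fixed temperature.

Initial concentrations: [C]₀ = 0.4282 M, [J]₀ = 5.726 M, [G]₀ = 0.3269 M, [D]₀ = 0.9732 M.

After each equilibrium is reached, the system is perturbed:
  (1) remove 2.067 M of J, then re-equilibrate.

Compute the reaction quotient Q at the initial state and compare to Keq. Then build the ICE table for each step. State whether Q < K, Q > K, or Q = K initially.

Q₀ = 0.2064; Q < K (proceeds forward)

Q₀ = 0.2064 vs Keq = 0.2234 ⇒ Q<K, forward
Step 1:
                    C           J           G           D
  Initial      0.4282       5.726      0.3269      0.9732
  Change    -0.007753    -0.01551   -0.007753     0.01551
  Equil        0.4204        5.71      0.3191      0.9887
  solve Keq expr → x = 0.007753; check Q = 0.2234
Then remove 2.067 M of J.
Step 2:
                    C           J           G           D
  Initial      0.4204       3.643      0.3191      0.9887
  Change      0.08596      0.1719     0.08596     -0.1719
  Equil        0.5064       3.815      0.4051      0.8168
  solve Keq expr → x = -0.08596; check Q = 0.2234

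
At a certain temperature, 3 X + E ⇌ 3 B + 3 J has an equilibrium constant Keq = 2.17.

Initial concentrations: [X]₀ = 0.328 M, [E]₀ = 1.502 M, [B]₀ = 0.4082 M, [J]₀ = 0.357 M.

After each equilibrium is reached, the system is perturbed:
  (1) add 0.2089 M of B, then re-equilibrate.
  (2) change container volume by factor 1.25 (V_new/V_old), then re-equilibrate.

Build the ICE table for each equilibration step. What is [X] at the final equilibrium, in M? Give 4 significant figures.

[X]_eq = 0.1656 M

Q₀ = 0.05839 vs Keq = 2.17 ⇒ Q<K, forward
Step 1:
                   X          E          B          J
  init         0.328      1.502     0.4082      0.357
  Δ          -0.1413   -0.04711     0.1413     0.1413
  eq          0.1867      1.455     0.5495     0.4983
  solve Keq expr → x = 0.04711; check Q = 2.17
Then add 0.2089 M of B.
Step 2:
                   X          E          B          J
  init        0.1867      1.455     0.7584     0.4983
  Δ          0.03841     0.0128   -0.03841   -0.03841
  eq          0.2251      1.468       0.72     0.4599
  solve Keq expr → x = -0.0128; check Q = 2.17
Then change container volume by factor 1.25 (V_new/V_old).
Step 3:
                   X          E          B          J
  init        0.1801      1.174      0.576     0.3679
  Δ         -0.01449  -0.004831    0.01449    0.01449
  eq          0.1656      1.169     0.5905     0.3824
  solve Keq expr → x = 0.004831; check Q = 2.17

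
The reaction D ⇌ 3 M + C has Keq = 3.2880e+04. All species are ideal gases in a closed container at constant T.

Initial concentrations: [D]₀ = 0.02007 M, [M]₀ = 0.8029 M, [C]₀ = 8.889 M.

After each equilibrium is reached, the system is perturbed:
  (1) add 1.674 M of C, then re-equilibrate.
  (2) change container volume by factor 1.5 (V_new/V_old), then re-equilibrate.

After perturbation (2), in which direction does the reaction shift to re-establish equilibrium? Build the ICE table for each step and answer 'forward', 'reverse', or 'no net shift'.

Q₀ = 229.2 vs Keq = 3.2880e+04 ⇒ Q<K, forward
Step 1:
                   D          M          C
  I          0.02007     0.8029      8.889
  C          -0.0199    0.05969     0.0199
  E       1.7390e-04     0.8626      8.909
  solve Keq expr → x = 0.0199; check Q = 3.2880e+04
Then add 1.674 M of C.
Step 2:
                   D          M          C
  I       1.7390e-04     0.8626      10.58
  C       3.2606e-05 -9.7817e-05 -3.2606e-05
  E       2.0651e-04     0.8625      10.58
  solve Keq expr → x = -3.2606e-05; check Q = 3.2880e+04
Then change container volume by factor 1.5 (V_new/V_old).
Step 3:
                   D          M          C
  I       1.3767e-04      0.575      7.055
  C       -9.6817e-05 2.9045e-04 9.6817e-05
  E       4.0854e-05     0.5753      7.055
  solve Keq expr → x = 9.6817e-05; check Q = 3.2880e+04

Direction: forward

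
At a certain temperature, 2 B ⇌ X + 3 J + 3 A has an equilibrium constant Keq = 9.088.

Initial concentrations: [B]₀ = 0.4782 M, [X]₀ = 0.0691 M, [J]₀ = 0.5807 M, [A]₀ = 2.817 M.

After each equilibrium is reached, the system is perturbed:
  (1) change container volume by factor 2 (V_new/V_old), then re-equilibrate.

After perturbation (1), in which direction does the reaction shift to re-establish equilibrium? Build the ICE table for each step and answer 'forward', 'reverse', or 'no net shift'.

Q₀ = 1.323 vs Keq = 9.088 ⇒ Q<K, forward
Step 1:
                    B           X           J           A
  init         0.4782      0.0691      0.5807       2.817
  Δ            -0.104     0.05201       0.156       0.156
  eq           0.3742      0.1211      0.7367       2.973
  solve Keq expr → x = 0.05201; check Q = 9.088
Then change container volume by factor 2 (V_new/V_old).
Step 2:
                    B           X           J           A
  init         0.1871     0.06055      0.3684       1.487
  Δ           -0.1005     0.05027      0.1508      0.1508
  eq          0.08655      0.1108      0.5192       1.637
  solve Keq expr → x = 0.05027; check Q = 9.088

Direction: forward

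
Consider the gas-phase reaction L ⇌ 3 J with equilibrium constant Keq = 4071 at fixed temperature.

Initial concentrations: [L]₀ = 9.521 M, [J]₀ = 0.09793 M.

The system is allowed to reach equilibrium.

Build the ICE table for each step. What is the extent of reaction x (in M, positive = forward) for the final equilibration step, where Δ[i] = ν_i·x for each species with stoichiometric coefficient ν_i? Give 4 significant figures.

Q₀ = 9.8643e-05 vs Keq = 4071 ⇒ Q<K, forward
Step 1:
                    L           J
  I             9.521     0.09793
  C            -7.107       21.32
  E             2.414       21.42
  solve Keq expr → x = 7.107; check Q = 4071

x = 7.107 M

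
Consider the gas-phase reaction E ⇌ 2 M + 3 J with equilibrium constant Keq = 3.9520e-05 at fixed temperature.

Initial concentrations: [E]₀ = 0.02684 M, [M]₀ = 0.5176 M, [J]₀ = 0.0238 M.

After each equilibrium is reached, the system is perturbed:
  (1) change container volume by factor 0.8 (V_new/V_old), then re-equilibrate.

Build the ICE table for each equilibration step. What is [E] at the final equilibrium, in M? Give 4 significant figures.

[E]_eq = 0.0383 M

Q₀ = 1.3457e-04 vs Keq = 3.9520e-05 ⇒ Q>K, reverse
Step 1:
                   E          M          J
  Initial    0.02684     0.5176     0.0238
  Change    0.002468  -0.004937  -0.007405
  Equil      0.02931     0.5127     0.0164
  solve Keq expr → x = -0.002468; check Q = 3.9520e-05
Then change container volume by factor 0.8 (V_new/V_old).
Step 2:
                   E          M          J
  Initial    0.03664     0.6408    0.02049
  Change    0.001664  -0.003329  -0.004993
  Equil       0.0383     0.6375     0.0155
  solve Keq expr → x = -0.001664; check Q = 3.9520e-05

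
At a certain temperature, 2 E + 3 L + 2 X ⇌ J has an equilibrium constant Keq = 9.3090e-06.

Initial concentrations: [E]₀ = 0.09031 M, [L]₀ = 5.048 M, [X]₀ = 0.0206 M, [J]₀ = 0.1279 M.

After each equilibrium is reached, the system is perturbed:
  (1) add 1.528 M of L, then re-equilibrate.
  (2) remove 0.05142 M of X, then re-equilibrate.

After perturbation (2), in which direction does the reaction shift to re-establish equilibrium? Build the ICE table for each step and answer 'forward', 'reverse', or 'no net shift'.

Direction: reverse

Q₀ = 287.3 vs Keq = 9.3090e-06 ⇒ Q>K, reverse
Step 1:
                    E           L           X           J
  init        0.09031       5.048      0.0206      0.1279
  Δ            0.2558      0.3837      0.2558     -0.1279
  eq           0.3461       5.432      0.2764  1.3647e-05
  solve Keq expr → x = -0.1279; check Q = 9.3090e-06
Then add 1.528 M of L.
Step 2:
                    E           L           X           J
  init         0.3461        6.96      0.2764  1.3647e-05
  Δ       -3.0099e-05 -4.5149e-05 -3.0099e-05  1.5050e-05
  eq           0.3461        6.96      0.2763  2.8697e-05
  solve Keq expr → x = 1.5050e-05; check Q = 9.3090e-06
Then remove 0.05142 M of X.
Step 3:
                    E           L           X           J
  init         0.3461        6.96      0.2249  2.8697e-05
  Δ        1.9361e-05  2.9041e-05  1.9361e-05 -9.6803e-06
  eq           0.3461        6.96      0.2249  1.9017e-05
  solve Keq expr → x = -9.6803e-06; check Q = 9.3090e-06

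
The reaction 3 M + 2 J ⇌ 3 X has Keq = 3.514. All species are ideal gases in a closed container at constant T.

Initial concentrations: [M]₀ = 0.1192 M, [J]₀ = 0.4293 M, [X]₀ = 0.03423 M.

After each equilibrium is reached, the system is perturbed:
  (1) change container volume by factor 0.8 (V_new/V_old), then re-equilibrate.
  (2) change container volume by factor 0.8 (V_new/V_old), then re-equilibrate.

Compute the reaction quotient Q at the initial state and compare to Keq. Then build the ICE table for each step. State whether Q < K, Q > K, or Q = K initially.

Q₀ = 0.1285 vs Keq = 3.514 ⇒ Q<K, forward
Step 1:
                   M          J          X
  Initial     0.1192     0.4293    0.03423
  Change     -0.0355   -0.02367     0.0355
  Equil       0.0837     0.4056    0.06973
  solve Keq expr → x = 0.01183; check Q = 3.514
Then change container volume by factor 0.8 (V_new/V_old).
Step 2:
                   M          J          X
  Initial     0.1046      0.507    0.08716
  Change   -0.006821  -0.004547   0.006821
  Equil       0.0978     0.5025    0.09398
  solve Keq expr → x = 0.002274; check Q = 3.514
Then change container volume by factor 0.8 (V_new/V_old).
Step 3:
                   M          J          X
  Initial     0.1223     0.6281     0.1175
  Change   -0.008546  -0.005697   0.008546
  Equil       0.1137     0.6224      0.126
  solve Keq expr → x = 0.002849; check Q = 3.514

Q₀ = 0.1285; Q < K (proceeds forward)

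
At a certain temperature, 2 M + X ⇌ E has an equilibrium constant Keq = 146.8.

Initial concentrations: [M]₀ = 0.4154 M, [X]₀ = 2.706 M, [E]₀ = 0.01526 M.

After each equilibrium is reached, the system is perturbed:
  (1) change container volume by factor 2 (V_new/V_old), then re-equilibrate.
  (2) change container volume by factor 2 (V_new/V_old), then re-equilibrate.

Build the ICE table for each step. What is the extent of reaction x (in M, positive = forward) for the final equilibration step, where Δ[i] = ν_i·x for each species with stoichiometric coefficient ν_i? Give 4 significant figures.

x = -0.005148 M

Q₀ = 0.03268 vs Keq = 146.8 ⇒ Q<K, forward
Step 1:
                  M         X         E
  init       0.4154     2.706   0.01526
  Δ         -0.3915   -0.1957    0.1957
  eq        0.02393      2.51     0.211
  solve Keq expr → x = 0.1957; check Q = 146.8
Then change container volume by factor 2 (V_new/V_old).
Step 2:
                  M         X         E
  init      0.01196     1.255    0.1055
  Δ         0.01126  0.005632 -0.005632
  eq        0.02323     1.261   0.09987
  solve Keq expr → x = -0.005632; check Q = 146.8
Then change container volume by factor 2 (V_new/V_old).
Step 3:
                  M         X         E
  init      0.01161    0.6304   0.04993
  Δ          0.0103  0.005148 -0.005148
  eq        0.02191    0.6355   0.04479
  solve Keq expr → x = -0.005148; check Q = 146.8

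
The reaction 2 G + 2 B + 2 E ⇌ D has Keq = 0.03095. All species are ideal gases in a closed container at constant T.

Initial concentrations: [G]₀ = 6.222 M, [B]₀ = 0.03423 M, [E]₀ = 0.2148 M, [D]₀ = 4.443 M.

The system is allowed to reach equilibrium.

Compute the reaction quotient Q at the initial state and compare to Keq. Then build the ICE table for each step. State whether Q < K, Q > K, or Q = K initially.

Q₀ = 2123; Q > K (proceeds reverse)

Q₀ = 2123 vs Keq = 0.03095 ⇒ Q>K, reverse
Step 1:
                  G         B         E         D
  I           6.222   0.03423    0.2148     4.443
  C           1.115     1.115     1.115   -0.5573
  E           7.337     1.149     1.329     3.886
  solve Keq expr → x = -0.5573; check Q = 0.03095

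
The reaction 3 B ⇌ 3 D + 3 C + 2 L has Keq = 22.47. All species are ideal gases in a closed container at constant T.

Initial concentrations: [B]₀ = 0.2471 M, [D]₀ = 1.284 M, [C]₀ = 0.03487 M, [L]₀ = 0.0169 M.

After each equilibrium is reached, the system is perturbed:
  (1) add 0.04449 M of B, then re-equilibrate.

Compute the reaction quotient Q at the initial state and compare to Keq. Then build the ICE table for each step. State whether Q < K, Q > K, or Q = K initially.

Q₀ = 1.6990e-06; Q < K (proceeds forward)

Q₀ = 1.6990e-06 vs Keq = 22.47 ⇒ Q<K, forward
Step 1:
                   B          D          C          L
  init        0.2471      1.284    0.03487     0.0169
  Δ          -0.2095     0.2095     0.2095     0.1397
  eq         0.03758      1.494     0.2444     0.1566
  solve Keq expr → x = 0.06984; check Q = 22.47
Then add 0.04449 M of B.
Step 2:
                   B          D          C          L
  init       0.08207      1.494     0.2444     0.1566
  Δ         -0.03412    0.03412    0.03412    0.02275
  eq         0.04795      1.528     0.2785     0.1793
  solve Keq expr → x = 0.01137; check Q = 22.47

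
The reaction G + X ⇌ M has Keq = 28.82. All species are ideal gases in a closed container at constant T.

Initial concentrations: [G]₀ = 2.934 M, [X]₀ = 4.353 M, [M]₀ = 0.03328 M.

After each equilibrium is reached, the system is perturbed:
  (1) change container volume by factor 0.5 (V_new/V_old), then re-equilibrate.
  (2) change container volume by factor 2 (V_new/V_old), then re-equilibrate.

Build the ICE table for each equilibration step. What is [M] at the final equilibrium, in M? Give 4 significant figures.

Q₀ = 0.002606 vs Keq = 28.82 ⇒ Q<K, forward
Step 1:
                   G          X          M
  Initial      2.934      4.353    0.03328
  Change      -2.866     -2.866      2.866
  Equil      0.06768      1.487        2.9
  solve Keq expr → x = 2.866; check Q = 28.82
Then change container volume by factor 0.5 (V_new/V_old).
Step 2:
                   G          X          M
  Initial     0.1354      2.973      5.799
  Change    -0.06537   -0.06537    0.06537
  Equil      0.06998      2.908      5.865
  solve Keq expr → x = 0.06537; check Q = 28.82
Then change container volume by factor 2 (V_new/V_old).
Step 3:
                   G          X          M
  Initial    0.03499      1.454      2.932
  Change     0.03269    0.03269   -0.03269
  Equil      0.06768      1.487        2.9
  solve Keq expr → x = -0.03269; check Q = 28.82

[M]_eq = 2.9 M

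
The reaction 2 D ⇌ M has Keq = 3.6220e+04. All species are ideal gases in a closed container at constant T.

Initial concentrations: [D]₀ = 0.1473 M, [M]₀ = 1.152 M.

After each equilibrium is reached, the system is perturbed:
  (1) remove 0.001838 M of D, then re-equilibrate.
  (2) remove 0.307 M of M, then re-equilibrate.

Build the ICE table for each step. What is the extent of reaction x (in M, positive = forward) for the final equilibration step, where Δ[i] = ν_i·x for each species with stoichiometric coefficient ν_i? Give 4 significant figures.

x = 3.9065e-04 M

Q₀ = 53.09 vs Keq = 3.6220e+04 ⇒ Q<K, forward
Step 1:
                  D         M
  Initial    0.1473     1.152
  Change    -0.1415   0.07074
  Equil     0.00581     1.223
  solve Keq expr → x = 0.07074; check Q = 3.6220e+04
Then remove 0.001838 M of D.
Step 2:
                  D         M
  Initial  0.003972     1.223
  Change   0.001836 -9.1791e-04
  Equil    0.005808     1.222
  solve Keq expr → x = -9.1791e-04; check Q = 3.6220e+04
Then remove 0.307 M of M.
Step 3:
                  D         M
  Initial  0.005808    0.9148
  Change  -7.8130e-04 3.9065e-04
  Equil    0.005027    0.9152
  solve Keq expr → x = 3.9065e-04; check Q = 3.6220e+04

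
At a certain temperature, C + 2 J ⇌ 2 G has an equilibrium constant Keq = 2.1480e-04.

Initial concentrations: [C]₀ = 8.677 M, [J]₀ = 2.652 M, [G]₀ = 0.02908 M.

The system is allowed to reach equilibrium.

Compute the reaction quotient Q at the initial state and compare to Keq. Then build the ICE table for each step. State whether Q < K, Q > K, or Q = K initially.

Q₀ = 1.3857e-05 vs Keq = 2.1480e-04 ⇒ Q<K, forward
Step 1:
                  C         J         G
  init        8.677     2.652   0.02908
  Δ        -0.04081  -0.08163   0.08163
  eq          8.636      2.57    0.1107
  solve Keq expr → x = 0.04081; check Q = 2.1480e-04

Q₀ = 1.3857e-05; Q < K (proceeds forward)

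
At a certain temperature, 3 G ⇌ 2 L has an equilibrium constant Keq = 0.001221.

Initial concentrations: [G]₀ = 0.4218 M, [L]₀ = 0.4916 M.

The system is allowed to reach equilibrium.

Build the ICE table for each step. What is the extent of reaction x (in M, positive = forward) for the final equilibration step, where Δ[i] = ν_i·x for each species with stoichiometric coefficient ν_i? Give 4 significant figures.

x = -0.2257 M

Q₀ = 3.22 vs Keq = 0.001221 ⇒ Q>K, reverse
Step 1:
                  G         L
  I          0.4218    0.4916
  C           0.677   -0.4514
  E           1.099   0.04025
  solve Keq expr → x = -0.2257; check Q = 0.001221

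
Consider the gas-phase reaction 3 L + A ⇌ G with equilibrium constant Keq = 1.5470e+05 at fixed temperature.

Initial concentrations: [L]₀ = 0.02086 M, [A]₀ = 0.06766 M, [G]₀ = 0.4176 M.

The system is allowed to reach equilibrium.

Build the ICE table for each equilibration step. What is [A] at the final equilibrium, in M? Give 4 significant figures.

[A]_eq = 0.07183 M

Q₀ = 6.7996e+05 vs Keq = 1.5470e+05 ⇒ Q>K, reverse
Step 1:
                    L           A           G
  init        0.02086     0.06766      0.4176
  Δ           0.01252    0.004174   -0.004174
  eq          0.03338     0.07183      0.4134
  solve Keq expr → x = -0.004174; check Q = 1.5470e+05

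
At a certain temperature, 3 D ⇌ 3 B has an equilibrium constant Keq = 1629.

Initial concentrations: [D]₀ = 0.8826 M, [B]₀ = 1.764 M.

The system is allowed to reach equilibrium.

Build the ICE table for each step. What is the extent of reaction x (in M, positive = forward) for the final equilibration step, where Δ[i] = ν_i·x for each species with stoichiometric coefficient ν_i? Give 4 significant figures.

Q₀ = 7.984 vs Keq = 1629 ⇒ Q<K, forward
Step 1:
                    D           B
  Initial      0.8826       1.764
  Change      -0.6753      0.6753
  Equil        0.2073       2.439
  solve Keq expr → x = 0.2251; check Q = 1629

x = 0.2251 M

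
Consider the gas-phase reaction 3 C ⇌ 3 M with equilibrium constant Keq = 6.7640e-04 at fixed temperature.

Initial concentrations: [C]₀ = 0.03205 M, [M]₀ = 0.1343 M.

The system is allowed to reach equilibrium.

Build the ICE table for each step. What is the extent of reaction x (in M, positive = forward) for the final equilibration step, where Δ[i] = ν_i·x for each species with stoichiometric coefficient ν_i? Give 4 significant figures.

Q₀ = 73.58 vs Keq = 6.7640e-04 ⇒ Q>K, reverse
Step 1:
                   C          M
  init       0.03205     0.1343
  Δ           0.1209    -0.1209
  eq          0.1529    0.01342
  solve Keq expr → x = -0.04029; check Q = 6.7640e-04

x = -0.04029 M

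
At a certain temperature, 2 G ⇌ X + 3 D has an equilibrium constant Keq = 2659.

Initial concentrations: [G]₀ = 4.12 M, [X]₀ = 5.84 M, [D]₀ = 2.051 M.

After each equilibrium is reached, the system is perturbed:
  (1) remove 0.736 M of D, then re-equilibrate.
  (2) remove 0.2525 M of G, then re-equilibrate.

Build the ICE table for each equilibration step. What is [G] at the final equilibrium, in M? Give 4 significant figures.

Q₀ = 2.968 vs Keq = 2659 ⇒ Q<K, forward
Step 1:
                  G         X         D
  init         4.12      5.84     2.051
  Δ          -3.179     1.589     4.768
  eq         0.9413     7.429     6.819
  solve Keq expr → x = 1.589; check Q = 2659
Then remove 0.736 M of D.
Step 2:
                  G         X         D
  init       0.9413     7.429     6.083
  Δ          -0.112     0.056     0.168
  eq         0.8292     7.485     6.251
  solve Keq expr → x = 0.056; check Q = 2659
Then remove 0.2525 M of G.
Step 3:
                  G         X         D
  init       0.5767     7.485     6.251
  Δ          0.1912  -0.09558   -0.2867
  eq         0.7679      7.39     5.964
  solve Keq expr → x = -0.09558; check Q = 2659

[G]_eq = 0.7679 M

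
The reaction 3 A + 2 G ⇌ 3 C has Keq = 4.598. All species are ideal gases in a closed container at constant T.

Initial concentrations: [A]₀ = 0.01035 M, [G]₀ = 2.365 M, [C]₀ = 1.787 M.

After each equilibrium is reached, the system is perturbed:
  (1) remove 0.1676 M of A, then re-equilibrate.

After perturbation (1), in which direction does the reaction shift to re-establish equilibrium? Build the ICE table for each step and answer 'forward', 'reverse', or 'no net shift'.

Q₀ = 9.2022e+05 vs Keq = 4.598 ⇒ Q>K, reverse
Step 1:
                  A         G         C
  Initial   0.01035     2.365     1.787
  Change     0.4196    0.2797   -0.4196
  Equil        0.43     2.645     1.367
  solve Keq expr → x = -0.1399; check Q = 4.598
Then remove 0.1676 M of A.
Step 2:
                  A         G         C
  Initial    0.2624     2.645     1.367
  Change     0.1216   0.08105   -0.1216
  Equil      0.3839     2.726     1.246
  solve Keq expr → x = -0.04052; check Q = 4.598

Direction: reverse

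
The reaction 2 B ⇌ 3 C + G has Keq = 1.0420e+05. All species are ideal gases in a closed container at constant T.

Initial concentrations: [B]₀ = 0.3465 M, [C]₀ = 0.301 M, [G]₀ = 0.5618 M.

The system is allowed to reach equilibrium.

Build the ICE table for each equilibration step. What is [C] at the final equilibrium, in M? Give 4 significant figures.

[C]_eq = 0.8178 M

Q₀ = 0.1276 vs Keq = 1.0420e+05 ⇒ Q<K, forward
Step 1:
                    B           C           G
  Initial      0.3465       0.301      0.5618
  Change      -0.3445      0.5168      0.1723
  Equil      0.001963      0.8178      0.7341
  solve Keq expr → x = 0.1723; check Q = 1.0420e+05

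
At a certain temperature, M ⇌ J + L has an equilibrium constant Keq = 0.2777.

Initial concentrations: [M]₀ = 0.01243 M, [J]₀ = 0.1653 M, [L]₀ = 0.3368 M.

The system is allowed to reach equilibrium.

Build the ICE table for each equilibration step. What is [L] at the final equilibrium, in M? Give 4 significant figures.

Q₀ = 4.479 vs Keq = 0.2777 ⇒ Q>K, reverse
Step 1:
                  M         J         L
  Initial   0.01243    0.1653    0.3368
  Change    0.07399  -0.07399  -0.07399
  Equil     0.08642   0.09131    0.2628
  solve Keq expr → x = -0.07399; check Q = 0.2777

[L]_eq = 0.2628 M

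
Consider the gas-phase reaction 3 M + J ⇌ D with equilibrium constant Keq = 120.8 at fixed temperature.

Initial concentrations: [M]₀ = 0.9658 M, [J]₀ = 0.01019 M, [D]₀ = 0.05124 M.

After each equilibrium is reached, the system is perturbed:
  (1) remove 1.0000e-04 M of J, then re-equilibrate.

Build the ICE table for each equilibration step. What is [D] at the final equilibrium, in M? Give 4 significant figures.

Q₀ = 5.582 vs Keq = 120.8 ⇒ Q<K, forward
Step 1:
                   M          J          D
  Initial     0.9658    0.01019    0.05124
  Change    -0.02873  -0.009578   0.009578
  Equil       0.9371 6.1187e-04    0.06082
  solve Keq expr → x = 0.009578; check Q = 120.8
Then remove 1.0000e-04 M of J.
Step 2:
                   M          J          D
  Initial     0.9371 5.1187e-04    0.06082
  Change  2.9530e-04 9.8433e-05 -9.8433e-05
  Equil       0.9374 6.1030e-04    0.06072
  solve Keq expr → x = -9.8433e-05; check Q = 120.8

[D]_eq = 0.06072 M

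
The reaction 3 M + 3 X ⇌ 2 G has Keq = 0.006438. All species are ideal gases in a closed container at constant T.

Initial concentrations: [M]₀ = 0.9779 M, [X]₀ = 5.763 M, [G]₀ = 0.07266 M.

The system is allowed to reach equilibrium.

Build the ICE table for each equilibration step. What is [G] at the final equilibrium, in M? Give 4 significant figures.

[G]_eq = 0.3742 M

Q₀ = 2.9496e-05 vs Keq = 0.006438 ⇒ Q<K, forward
Step 1:
                   M          X          G
  Initial     0.9779      5.763    0.07266
  Change     -0.4523    -0.4523     0.3015
  Equil       0.5256      5.311     0.3742
  solve Keq expr → x = 0.1508; check Q = 0.006438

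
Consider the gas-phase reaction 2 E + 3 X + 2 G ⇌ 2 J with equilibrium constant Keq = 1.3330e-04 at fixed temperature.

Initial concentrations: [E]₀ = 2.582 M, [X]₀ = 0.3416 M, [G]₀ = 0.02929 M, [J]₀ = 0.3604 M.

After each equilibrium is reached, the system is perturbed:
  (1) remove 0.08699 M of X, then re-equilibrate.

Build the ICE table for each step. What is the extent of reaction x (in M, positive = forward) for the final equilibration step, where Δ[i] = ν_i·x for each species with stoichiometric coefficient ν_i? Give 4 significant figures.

Q₀ = 569.7 vs Keq = 1.3330e-04 ⇒ Q>K, reverse
Step 1:
                    E           X           G           J
  I             2.582      0.3416     0.02929      0.3604
  C              0.35      0.5251        0.35       -0.35
  E             2.932      0.8667      0.3793     0.01036
  solve Keq expr → x = -0.175; check Q = 1.3330e-04
Then remove 0.08699 M of X.
Step 2:
                    E           X           G           J
  I             2.932      0.7797      0.3793     0.01036
  C          0.001445    0.002167    0.001445   -0.001445
  E             2.933      0.7818      0.3808    0.008915
  solve Keq expr → x = -7.2247e-04; check Q = 1.3330e-04

x = -7.2247e-04 M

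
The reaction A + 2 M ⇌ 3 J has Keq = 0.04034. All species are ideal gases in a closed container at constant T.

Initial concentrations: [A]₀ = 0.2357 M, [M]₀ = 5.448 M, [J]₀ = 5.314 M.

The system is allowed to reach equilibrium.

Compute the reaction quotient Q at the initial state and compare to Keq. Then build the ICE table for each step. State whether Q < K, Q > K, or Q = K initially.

Q₀ = 21.45 vs Keq = 0.04034 ⇒ Q>K, reverse
Step 1:
                  A         M         J
  I          0.2357     5.448     5.314
  C           1.252     2.503    -3.755
  E           1.487     7.951     1.559
  solve Keq expr → x = -1.252; check Q = 0.04034

Q₀ = 21.45; Q > K (proceeds reverse)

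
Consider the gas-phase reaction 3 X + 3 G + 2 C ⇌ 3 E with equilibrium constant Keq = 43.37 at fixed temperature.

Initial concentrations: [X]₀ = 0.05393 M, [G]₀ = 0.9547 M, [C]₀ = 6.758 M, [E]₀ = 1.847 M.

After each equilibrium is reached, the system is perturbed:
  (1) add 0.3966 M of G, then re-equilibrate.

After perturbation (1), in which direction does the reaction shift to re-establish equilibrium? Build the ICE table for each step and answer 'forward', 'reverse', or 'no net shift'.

Q₀ = 1011 vs Keq = 43.37 ⇒ Q>K, reverse
Step 1:
                   X          G          C          E
  I          0.05393     0.9547      6.758      1.847
  C           0.0811     0.0811    0.05407    -0.0811
  E            0.135      1.036      6.812      1.766
  solve Keq expr → x = -0.02703; check Q = 43.37
Then add 0.3966 M of G.
Step 2:
                   X          G          C          E
  I            0.135      1.432      6.812      1.766
  C           -0.033     -0.033     -0.022      0.033
  E            0.102      1.399       6.79      1.799
  solve Keq expr → x = 0.011; check Q = 43.37

Direction: forward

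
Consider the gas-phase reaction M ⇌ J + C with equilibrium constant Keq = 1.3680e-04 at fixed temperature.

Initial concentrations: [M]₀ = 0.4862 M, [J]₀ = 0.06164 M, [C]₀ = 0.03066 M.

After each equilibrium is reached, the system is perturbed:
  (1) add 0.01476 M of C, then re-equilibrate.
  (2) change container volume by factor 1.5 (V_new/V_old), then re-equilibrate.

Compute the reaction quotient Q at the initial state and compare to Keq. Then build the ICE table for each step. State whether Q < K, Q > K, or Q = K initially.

Q₀ = 0.003887 vs Keq = 1.3680e-04 ⇒ Q>K, reverse
Step 1:
                    M           J           C
  I            0.4862     0.06164     0.03066
  C           0.02853    -0.02853    -0.02853
  E            0.5147     0.03311    0.002127
  solve Keq expr → x = -0.02853; check Q = 1.3680e-04
Then add 0.01476 M of C.
Step 2:
                    M           J           C
  I            0.5147     0.03311     0.01689
  C           0.01325    -0.01325    -0.01325
  E             0.528     0.01986    0.003637
  solve Keq expr → x = -0.01325; check Q = 1.3680e-04
Then change container volume by factor 1.5 (V_new/V_old).
Step 3:
                    M           J           C
  I             0.352     0.01324    0.002425
  C       -9.5781e-04  9.5781e-04  9.5781e-04
  E             0.351      0.0142    0.003383
  solve Keq expr → x = 9.5781e-04; check Q = 1.3680e-04

Q₀ = 0.003887; Q > K (proceeds reverse)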